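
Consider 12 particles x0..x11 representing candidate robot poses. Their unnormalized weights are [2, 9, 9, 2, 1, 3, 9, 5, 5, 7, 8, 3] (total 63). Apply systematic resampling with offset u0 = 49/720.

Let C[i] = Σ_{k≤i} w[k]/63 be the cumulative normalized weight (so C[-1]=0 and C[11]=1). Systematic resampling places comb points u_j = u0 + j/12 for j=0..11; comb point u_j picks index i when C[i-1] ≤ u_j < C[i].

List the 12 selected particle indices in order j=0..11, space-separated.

C = [2/63, 11/63, 20/63, 22/63, 23/63, 26/63, 5/9, 40/63, 5/7, 52/63, 20/21, 1]
j=0: u_0=49/720 ∈ [2/63, 11/63) → index 1
j=1: u_1=109/720 ∈ [2/63, 11/63) → index 1
j=2: u_2=169/720 ∈ [11/63, 20/63) → index 2
j=3: u_3=229/720 ∈ [20/63, 22/63) → index 3
j=4: u_4=289/720 ∈ [23/63, 26/63) → index 5
j=5: u_5=349/720 ∈ [26/63, 5/9) → index 6
j=6: u_6=409/720 ∈ [5/9, 40/63) → index 7
j=7: u_7=469/720 ∈ [40/63, 5/7) → index 8
j=8: u_8=529/720 ∈ [5/7, 52/63) → index 9
j=9: u_9=589/720 ∈ [5/7, 52/63) → index 9
j=10: u_10=649/720 ∈ [52/63, 20/21) → index 10
j=11: u_11=709/720 ∈ [20/21, 1) → index 11

1 1 2 3 5 6 7 8 9 9 10 11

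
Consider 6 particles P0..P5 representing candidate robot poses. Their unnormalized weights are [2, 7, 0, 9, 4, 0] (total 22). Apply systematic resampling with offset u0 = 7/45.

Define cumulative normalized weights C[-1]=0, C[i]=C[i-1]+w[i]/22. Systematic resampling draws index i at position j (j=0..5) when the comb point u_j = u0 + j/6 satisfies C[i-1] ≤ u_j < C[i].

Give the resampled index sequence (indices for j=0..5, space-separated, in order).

1 1 3 3 4 4

C = [1/11, 9/22, 9/22, 9/11, 1, 1]
j=0: u_0=7/45 ∈ [1/11, 9/22) → index 1
j=1: u_1=29/90 ∈ [1/11, 9/22) → index 1
j=2: u_2=22/45 ∈ [9/22, 9/11) → index 3
j=3: u_3=59/90 ∈ [9/22, 9/11) → index 3
j=4: u_4=37/45 ∈ [9/11, 1) → index 4
j=5: u_5=89/90 ∈ [9/11, 1) → index 4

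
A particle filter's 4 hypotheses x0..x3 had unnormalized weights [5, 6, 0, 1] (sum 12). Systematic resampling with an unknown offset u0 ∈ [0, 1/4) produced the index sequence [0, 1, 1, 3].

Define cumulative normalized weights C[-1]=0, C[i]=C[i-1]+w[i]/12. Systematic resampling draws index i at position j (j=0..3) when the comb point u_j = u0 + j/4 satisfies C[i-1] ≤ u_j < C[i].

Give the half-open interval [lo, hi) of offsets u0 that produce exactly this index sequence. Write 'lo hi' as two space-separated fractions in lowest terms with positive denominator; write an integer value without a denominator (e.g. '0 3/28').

1/6 1/4

C = [5/12, 11/12, 11/12, 1]
j=0 picked index 0: u0 ∈ [0, 5/12)
j=1 picked index 1: u0 ∈ [1/6, 2/3)
j=2 picked index 1: u0 ∈ [-1/12, 5/12)
j=3 picked index 3: u0 ∈ [1/6, 1/4)
intersection: [1/6, 1/4)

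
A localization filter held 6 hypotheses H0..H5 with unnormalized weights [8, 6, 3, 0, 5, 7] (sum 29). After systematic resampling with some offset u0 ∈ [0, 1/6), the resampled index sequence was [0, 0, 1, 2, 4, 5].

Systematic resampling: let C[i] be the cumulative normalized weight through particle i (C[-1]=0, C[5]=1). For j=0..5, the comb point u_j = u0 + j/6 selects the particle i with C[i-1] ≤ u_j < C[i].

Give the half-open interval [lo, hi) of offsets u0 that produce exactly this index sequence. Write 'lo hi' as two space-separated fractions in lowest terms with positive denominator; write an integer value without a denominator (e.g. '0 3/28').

C = [8/29, 14/29, 17/29, 17/29, 22/29, 1]
j=0 picked index 0: u0 ∈ [0, 8/29)
j=1 picked index 0: u0 ∈ [-1/6, 19/174)
j=2 picked index 1: u0 ∈ [-5/87, 13/87)
j=3 picked index 2: u0 ∈ [-1/58, 5/58)
j=4 picked index 4: u0 ∈ [-7/87, 8/87)
j=5 picked index 5: u0 ∈ [-13/174, 1/6)
intersection: [0, 5/58)

0 5/58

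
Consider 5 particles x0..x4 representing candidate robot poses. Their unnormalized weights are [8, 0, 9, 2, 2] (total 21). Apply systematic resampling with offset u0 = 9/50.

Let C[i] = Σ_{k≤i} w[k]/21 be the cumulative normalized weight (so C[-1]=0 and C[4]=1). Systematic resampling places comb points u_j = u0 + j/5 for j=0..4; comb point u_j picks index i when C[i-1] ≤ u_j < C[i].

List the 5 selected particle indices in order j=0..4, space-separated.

0 0 2 2 4

C = [8/21, 8/21, 17/21, 19/21, 1]
j=0: u_0=9/50 ∈ [0, 8/21) → index 0
j=1: u_1=19/50 ∈ [0, 8/21) → index 0
j=2: u_2=29/50 ∈ [8/21, 17/21) → index 2
j=3: u_3=39/50 ∈ [8/21, 17/21) → index 2
j=4: u_4=49/50 ∈ [19/21, 1) → index 4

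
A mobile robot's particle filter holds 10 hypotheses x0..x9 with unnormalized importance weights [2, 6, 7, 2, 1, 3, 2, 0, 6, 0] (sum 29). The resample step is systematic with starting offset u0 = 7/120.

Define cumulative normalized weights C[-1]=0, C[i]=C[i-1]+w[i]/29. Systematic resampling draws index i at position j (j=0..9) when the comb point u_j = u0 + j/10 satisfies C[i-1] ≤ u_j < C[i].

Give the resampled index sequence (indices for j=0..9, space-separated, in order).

0 1 1 2 2 3 5 6 8 8

C = [2/29, 8/29, 15/29, 17/29, 18/29, 21/29, 23/29, 23/29, 1, 1]
j=0: u_0=7/120 ∈ [0, 2/29) → index 0
j=1: u_1=19/120 ∈ [2/29, 8/29) → index 1
j=2: u_2=31/120 ∈ [2/29, 8/29) → index 1
j=3: u_3=43/120 ∈ [8/29, 15/29) → index 2
j=4: u_4=11/24 ∈ [8/29, 15/29) → index 2
j=5: u_5=67/120 ∈ [15/29, 17/29) → index 3
j=6: u_6=79/120 ∈ [18/29, 21/29) → index 5
j=7: u_7=91/120 ∈ [21/29, 23/29) → index 6
j=8: u_8=103/120 ∈ [23/29, 1) → index 8
j=9: u_9=23/24 ∈ [23/29, 1) → index 8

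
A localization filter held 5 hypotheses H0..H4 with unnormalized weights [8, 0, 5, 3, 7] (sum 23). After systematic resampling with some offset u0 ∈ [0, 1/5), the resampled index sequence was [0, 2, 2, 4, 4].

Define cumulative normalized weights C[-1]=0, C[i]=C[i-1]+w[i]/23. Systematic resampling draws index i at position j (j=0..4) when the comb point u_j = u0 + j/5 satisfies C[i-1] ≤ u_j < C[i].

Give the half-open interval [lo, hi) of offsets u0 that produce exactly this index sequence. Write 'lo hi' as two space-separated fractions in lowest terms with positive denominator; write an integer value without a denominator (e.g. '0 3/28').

17/115 19/115

C = [8/23, 8/23, 13/23, 16/23, 1]
j=0 picked index 0: u0 ∈ [0, 8/23)
j=1 picked index 2: u0 ∈ [17/115, 42/115)
j=2 picked index 2: u0 ∈ [-6/115, 19/115)
j=3 picked index 4: u0 ∈ [11/115, 2/5)
j=4 picked index 4: u0 ∈ [-12/115, 1/5)
intersection: [17/115, 19/115)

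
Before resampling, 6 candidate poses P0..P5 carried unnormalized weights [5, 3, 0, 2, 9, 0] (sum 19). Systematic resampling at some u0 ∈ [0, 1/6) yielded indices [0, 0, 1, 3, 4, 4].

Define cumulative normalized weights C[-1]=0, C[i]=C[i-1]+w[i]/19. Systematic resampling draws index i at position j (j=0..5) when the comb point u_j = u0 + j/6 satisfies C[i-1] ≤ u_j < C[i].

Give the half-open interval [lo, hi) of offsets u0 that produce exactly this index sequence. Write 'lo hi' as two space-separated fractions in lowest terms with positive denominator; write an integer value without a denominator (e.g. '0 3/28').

0 1/38

C = [5/19, 8/19, 8/19, 10/19, 1, 1]
j=0 picked index 0: u0 ∈ [0, 5/19)
j=1 picked index 0: u0 ∈ [-1/6, 11/114)
j=2 picked index 1: u0 ∈ [-4/57, 5/57)
j=3 picked index 3: u0 ∈ [-3/38, 1/38)
j=4 picked index 4: u0 ∈ [-8/57, 1/3)
j=5 picked index 4: u0 ∈ [-35/114, 1/6)
intersection: [0, 1/38)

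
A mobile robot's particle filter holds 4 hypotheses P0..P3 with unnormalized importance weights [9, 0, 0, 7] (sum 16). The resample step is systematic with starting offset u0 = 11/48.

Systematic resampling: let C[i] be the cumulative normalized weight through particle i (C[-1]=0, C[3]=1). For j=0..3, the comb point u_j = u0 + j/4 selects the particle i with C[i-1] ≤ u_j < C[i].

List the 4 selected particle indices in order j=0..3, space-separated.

0 0 3 3

C = [9/16, 9/16, 9/16, 1]
j=0: u_0=11/48 ∈ [0, 9/16) → index 0
j=1: u_1=23/48 ∈ [0, 9/16) → index 0
j=2: u_2=35/48 ∈ [9/16, 1) → index 3
j=3: u_3=47/48 ∈ [9/16, 1) → index 3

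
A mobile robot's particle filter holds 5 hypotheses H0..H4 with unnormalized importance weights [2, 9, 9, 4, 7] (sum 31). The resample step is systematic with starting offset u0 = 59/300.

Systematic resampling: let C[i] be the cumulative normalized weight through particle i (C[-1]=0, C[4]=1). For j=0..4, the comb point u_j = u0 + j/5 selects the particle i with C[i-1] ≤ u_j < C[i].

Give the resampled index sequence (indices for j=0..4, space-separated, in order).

C = [2/31, 11/31, 20/31, 24/31, 1]
j=0: u_0=59/300 ∈ [2/31, 11/31) → index 1
j=1: u_1=119/300 ∈ [11/31, 20/31) → index 2
j=2: u_2=179/300 ∈ [11/31, 20/31) → index 2
j=3: u_3=239/300 ∈ [24/31, 1) → index 4
j=4: u_4=299/300 ∈ [24/31, 1) → index 4

1 2 2 4 4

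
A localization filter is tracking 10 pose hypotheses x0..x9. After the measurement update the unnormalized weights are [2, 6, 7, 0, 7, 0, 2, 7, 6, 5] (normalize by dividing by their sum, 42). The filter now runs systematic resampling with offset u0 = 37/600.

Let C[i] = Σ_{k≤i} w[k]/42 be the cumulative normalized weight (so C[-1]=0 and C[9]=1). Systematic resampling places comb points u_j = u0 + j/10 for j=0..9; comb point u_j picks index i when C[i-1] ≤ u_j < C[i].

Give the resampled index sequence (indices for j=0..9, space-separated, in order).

1 1 2 4 4 6 7 8 8 9

C = [1/21, 4/21, 5/14, 5/14, 11/21, 11/21, 4/7, 31/42, 37/42, 1]
j=0: u_0=37/600 ∈ [1/21, 4/21) → index 1
j=1: u_1=97/600 ∈ [1/21, 4/21) → index 1
j=2: u_2=157/600 ∈ [4/21, 5/14) → index 2
j=3: u_3=217/600 ∈ [5/14, 11/21) → index 4
j=4: u_4=277/600 ∈ [5/14, 11/21) → index 4
j=5: u_5=337/600 ∈ [11/21, 4/7) → index 6
j=6: u_6=397/600 ∈ [4/7, 31/42) → index 7
j=7: u_7=457/600 ∈ [31/42, 37/42) → index 8
j=8: u_8=517/600 ∈ [31/42, 37/42) → index 8
j=9: u_9=577/600 ∈ [37/42, 1) → index 9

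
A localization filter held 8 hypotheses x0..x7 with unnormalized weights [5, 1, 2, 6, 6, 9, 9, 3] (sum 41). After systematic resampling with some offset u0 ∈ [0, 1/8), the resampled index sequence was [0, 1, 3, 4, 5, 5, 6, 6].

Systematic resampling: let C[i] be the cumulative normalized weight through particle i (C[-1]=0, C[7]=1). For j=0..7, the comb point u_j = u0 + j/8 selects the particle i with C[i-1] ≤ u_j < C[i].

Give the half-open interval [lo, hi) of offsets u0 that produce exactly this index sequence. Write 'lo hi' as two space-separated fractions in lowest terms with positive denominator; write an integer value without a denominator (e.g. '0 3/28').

C = [5/41, 6/41, 8/41, 14/41, 20/41, 29/41, 38/41, 1]
j=0 picked index 0: u0 ∈ [0, 5/41)
j=1 picked index 1: u0 ∈ [-1/328, 7/328)
j=2 picked index 3: u0 ∈ [-9/164, 15/164)
j=3 picked index 4: u0 ∈ [-11/328, 37/328)
j=4 picked index 5: u0 ∈ [-1/82, 17/82)
j=5 picked index 5: u0 ∈ [-45/328, 27/328)
j=6 picked index 6: u0 ∈ [-7/164, 29/164)
j=7 picked index 6: u0 ∈ [-55/328, 17/328)
intersection: [0, 7/328)

0 7/328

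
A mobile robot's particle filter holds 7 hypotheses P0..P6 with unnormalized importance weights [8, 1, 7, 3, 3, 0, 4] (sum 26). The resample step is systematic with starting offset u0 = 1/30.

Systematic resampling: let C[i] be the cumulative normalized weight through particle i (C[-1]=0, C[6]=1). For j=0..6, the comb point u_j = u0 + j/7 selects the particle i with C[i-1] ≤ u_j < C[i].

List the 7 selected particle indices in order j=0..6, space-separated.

0 0 1 2 2 4 6

C = [4/13, 9/26, 8/13, 19/26, 11/13, 11/13, 1]
j=0: u_0=1/30 ∈ [0, 4/13) → index 0
j=1: u_1=37/210 ∈ [0, 4/13) → index 0
j=2: u_2=67/210 ∈ [4/13, 9/26) → index 1
j=3: u_3=97/210 ∈ [9/26, 8/13) → index 2
j=4: u_4=127/210 ∈ [9/26, 8/13) → index 2
j=5: u_5=157/210 ∈ [19/26, 11/13) → index 4
j=6: u_6=187/210 ∈ [11/13, 1) → index 6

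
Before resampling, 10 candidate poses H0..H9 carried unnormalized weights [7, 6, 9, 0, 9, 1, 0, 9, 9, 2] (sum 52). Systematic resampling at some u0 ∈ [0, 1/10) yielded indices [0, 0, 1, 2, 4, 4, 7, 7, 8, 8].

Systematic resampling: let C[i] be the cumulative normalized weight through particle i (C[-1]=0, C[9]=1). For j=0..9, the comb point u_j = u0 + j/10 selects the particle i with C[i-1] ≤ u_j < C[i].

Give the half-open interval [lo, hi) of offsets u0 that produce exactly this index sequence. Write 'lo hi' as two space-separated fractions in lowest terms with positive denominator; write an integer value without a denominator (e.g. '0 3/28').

3/130 9/260

C = [7/52, 1/4, 11/26, 11/26, 31/52, 8/13, 8/13, 41/52, 25/26, 1]
j=0 picked index 0: u0 ∈ [0, 7/52)
j=1 picked index 0: u0 ∈ [-1/10, 9/260)
j=2 picked index 1: u0 ∈ [-17/260, 1/20)
j=3 picked index 2: u0 ∈ [-1/20, 8/65)
j=4 picked index 4: u0 ∈ [3/130, 51/260)
j=5 picked index 4: u0 ∈ [-1/13, 5/52)
j=6 picked index 7: u0 ∈ [1/65, 49/260)
j=7 picked index 7: u0 ∈ [-11/130, 23/260)
j=8 picked index 8: u0 ∈ [-3/260, 21/130)
j=9 picked index 8: u0 ∈ [-29/260, 4/65)
intersection: [3/130, 9/260)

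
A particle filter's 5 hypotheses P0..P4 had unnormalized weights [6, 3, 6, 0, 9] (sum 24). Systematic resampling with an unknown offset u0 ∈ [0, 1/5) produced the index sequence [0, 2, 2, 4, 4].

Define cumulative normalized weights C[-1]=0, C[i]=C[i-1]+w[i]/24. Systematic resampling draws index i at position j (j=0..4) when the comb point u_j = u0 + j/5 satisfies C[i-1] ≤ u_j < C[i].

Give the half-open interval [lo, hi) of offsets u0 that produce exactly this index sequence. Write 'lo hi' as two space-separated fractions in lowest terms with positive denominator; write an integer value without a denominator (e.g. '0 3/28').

7/40 1/5

C = [1/4, 3/8, 5/8, 5/8, 1]
j=0 picked index 0: u0 ∈ [0, 1/4)
j=1 picked index 2: u0 ∈ [7/40, 17/40)
j=2 picked index 2: u0 ∈ [-1/40, 9/40)
j=3 picked index 4: u0 ∈ [1/40, 2/5)
j=4 picked index 4: u0 ∈ [-7/40, 1/5)
intersection: [7/40, 1/5)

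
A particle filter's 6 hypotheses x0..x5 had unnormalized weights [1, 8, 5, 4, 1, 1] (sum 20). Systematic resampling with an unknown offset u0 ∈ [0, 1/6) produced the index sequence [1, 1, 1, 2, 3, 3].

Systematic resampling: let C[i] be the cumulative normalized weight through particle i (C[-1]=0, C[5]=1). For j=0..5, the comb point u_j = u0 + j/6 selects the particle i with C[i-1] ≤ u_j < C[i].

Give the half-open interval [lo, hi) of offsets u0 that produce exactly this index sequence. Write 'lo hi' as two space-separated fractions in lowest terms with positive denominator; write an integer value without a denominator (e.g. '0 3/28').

C = [1/20, 9/20, 7/10, 9/10, 19/20, 1]
j=0 picked index 1: u0 ∈ [1/20, 9/20)
j=1 picked index 1: u0 ∈ [-7/60, 17/60)
j=2 picked index 1: u0 ∈ [-17/60, 7/60)
j=3 picked index 2: u0 ∈ [-1/20, 1/5)
j=4 picked index 3: u0 ∈ [1/30, 7/30)
j=5 picked index 3: u0 ∈ [-2/15, 1/15)
intersection: [1/20, 1/15)

1/20 1/15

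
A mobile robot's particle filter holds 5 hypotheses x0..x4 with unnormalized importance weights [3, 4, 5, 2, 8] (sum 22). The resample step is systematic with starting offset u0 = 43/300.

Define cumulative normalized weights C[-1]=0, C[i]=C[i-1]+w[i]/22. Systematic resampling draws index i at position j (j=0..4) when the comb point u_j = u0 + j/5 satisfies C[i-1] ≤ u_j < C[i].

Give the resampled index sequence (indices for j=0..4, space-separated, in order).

1 2 2 4 4

C = [3/22, 7/22, 6/11, 7/11, 1]
j=0: u_0=43/300 ∈ [3/22, 7/22) → index 1
j=1: u_1=103/300 ∈ [7/22, 6/11) → index 2
j=2: u_2=163/300 ∈ [7/22, 6/11) → index 2
j=3: u_3=223/300 ∈ [7/11, 1) → index 4
j=4: u_4=283/300 ∈ [7/11, 1) → index 4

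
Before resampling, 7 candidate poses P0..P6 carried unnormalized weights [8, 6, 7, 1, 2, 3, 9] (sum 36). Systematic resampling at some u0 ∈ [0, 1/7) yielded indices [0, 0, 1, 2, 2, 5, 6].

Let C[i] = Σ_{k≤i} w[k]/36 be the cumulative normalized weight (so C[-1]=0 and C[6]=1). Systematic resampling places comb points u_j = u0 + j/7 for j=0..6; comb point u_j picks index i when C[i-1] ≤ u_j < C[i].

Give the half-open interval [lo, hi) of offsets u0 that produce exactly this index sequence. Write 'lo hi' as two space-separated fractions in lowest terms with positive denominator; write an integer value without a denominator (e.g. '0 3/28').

0 1/84

C = [2/9, 7/18, 7/12, 11/18, 2/3, 3/4, 1]
j=0 picked index 0: u0 ∈ [0, 2/9)
j=1 picked index 0: u0 ∈ [-1/7, 5/63)
j=2 picked index 1: u0 ∈ [-4/63, 13/126)
j=3 picked index 2: u0 ∈ [-5/126, 13/84)
j=4 picked index 2: u0 ∈ [-23/126, 1/84)
j=5 picked index 5: u0 ∈ [-1/21, 1/28)
j=6 picked index 6: u0 ∈ [-3/28, 1/7)
intersection: [0, 1/84)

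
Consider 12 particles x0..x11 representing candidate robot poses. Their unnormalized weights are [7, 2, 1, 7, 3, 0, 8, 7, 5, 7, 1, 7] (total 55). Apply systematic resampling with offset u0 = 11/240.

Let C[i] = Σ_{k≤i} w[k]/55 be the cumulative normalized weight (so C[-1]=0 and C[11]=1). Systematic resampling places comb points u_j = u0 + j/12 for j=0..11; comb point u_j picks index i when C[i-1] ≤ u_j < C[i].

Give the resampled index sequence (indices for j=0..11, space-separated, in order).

C = [7/55, 9/55, 2/11, 17/55, 4/11, 4/11, 28/55, 7/11, 8/11, 47/55, 48/55, 1]
j=0: u_0=11/240 ∈ [0, 7/55) → index 0
j=1: u_1=31/240 ∈ [7/55, 9/55) → index 1
j=2: u_2=17/80 ∈ [2/11, 17/55) → index 3
j=3: u_3=71/240 ∈ [2/11, 17/55) → index 3
j=4: u_4=91/240 ∈ [4/11, 28/55) → index 6
j=5: u_5=37/80 ∈ [4/11, 28/55) → index 6
j=6: u_6=131/240 ∈ [28/55, 7/11) → index 7
j=7: u_7=151/240 ∈ [28/55, 7/11) → index 7
j=8: u_8=57/80 ∈ [7/11, 8/11) → index 8
j=9: u_9=191/240 ∈ [8/11, 47/55) → index 9
j=10: u_10=211/240 ∈ [48/55, 1) → index 11
j=11: u_11=77/80 ∈ [48/55, 1) → index 11

0 1 3 3 6 6 7 7 8 9 11 11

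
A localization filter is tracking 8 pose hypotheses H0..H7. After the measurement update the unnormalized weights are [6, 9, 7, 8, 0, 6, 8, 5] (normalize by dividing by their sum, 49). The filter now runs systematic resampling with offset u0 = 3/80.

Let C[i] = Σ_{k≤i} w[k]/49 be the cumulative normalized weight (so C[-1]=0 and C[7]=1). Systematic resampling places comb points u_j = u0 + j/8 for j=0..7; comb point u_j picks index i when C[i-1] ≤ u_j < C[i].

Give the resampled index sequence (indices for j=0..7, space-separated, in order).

0 1 1 2 3 5 6 7

C = [6/49, 15/49, 22/49, 30/49, 30/49, 36/49, 44/49, 1]
j=0: u_0=3/80 ∈ [0, 6/49) → index 0
j=1: u_1=13/80 ∈ [6/49, 15/49) → index 1
j=2: u_2=23/80 ∈ [6/49, 15/49) → index 1
j=3: u_3=33/80 ∈ [15/49, 22/49) → index 2
j=4: u_4=43/80 ∈ [22/49, 30/49) → index 3
j=5: u_5=53/80 ∈ [30/49, 36/49) → index 5
j=6: u_6=63/80 ∈ [36/49, 44/49) → index 6
j=7: u_7=73/80 ∈ [44/49, 1) → index 7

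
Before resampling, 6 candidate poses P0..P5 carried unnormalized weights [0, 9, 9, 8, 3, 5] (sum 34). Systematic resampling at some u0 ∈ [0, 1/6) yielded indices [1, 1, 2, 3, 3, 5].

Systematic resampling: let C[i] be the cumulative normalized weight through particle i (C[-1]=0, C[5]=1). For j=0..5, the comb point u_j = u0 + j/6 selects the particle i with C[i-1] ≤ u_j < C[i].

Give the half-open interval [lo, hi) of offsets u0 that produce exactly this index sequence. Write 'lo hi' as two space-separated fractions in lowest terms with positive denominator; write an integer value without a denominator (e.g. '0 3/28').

C = [0, 9/34, 9/17, 13/17, 29/34, 1]
j=0 picked index 1: u0 ∈ [0, 9/34)
j=1 picked index 1: u0 ∈ [-1/6, 5/51)
j=2 picked index 2: u0 ∈ [-7/102, 10/51)
j=3 picked index 3: u0 ∈ [1/34, 9/34)
j=4 picked index 3: u0 ∈ [-7/51, 5/51)
j=5 picked index 5: u0 ∈ [1/51, 1/6)
intersection: [1/34, 5/51)

1/34 5/51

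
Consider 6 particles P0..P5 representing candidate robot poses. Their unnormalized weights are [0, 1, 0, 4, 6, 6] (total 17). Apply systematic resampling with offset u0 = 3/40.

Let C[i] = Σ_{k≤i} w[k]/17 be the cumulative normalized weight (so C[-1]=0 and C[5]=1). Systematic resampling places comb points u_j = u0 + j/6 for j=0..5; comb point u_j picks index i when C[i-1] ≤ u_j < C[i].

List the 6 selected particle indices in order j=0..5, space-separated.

C = [0, 1/17, 1/17, 5/17, 11/17, 1]
j=0: u_0=3/40 ∈ [1/17, 5/17) → index 3
j=1: u_1=29/120 ∈ [1/17, 5/17) → index 3
j=2: u_2=49/120 ∈ [5/17, 11/17) → index 4
j=3: u_3=23/40 ∈ [5/17, 11/17) → index 4
j=4: u_4=89/120 ∈ [11/17, 1) → index 5
j=5: u_5=109/120 ∈ [11/17, 1) → index 5

3 3 4 4 5 5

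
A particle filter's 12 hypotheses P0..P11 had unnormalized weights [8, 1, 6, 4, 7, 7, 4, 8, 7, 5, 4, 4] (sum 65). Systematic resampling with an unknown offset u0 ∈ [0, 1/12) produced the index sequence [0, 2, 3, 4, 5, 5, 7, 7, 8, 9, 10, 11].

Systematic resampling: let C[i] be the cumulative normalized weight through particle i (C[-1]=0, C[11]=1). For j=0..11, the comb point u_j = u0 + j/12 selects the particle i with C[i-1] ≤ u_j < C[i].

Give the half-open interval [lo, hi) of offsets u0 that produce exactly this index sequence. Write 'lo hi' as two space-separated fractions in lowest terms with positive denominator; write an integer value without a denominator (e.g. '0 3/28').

9/130 1/12

C = [8/65, 9/65, 3/13, 19/65, 2/5, 33/65, 37/65, 9/13, 4/5, 57/65, 61/65, 1]
j=0 picked index 0: u0 ∈ [0, 8/65)
j=1 picked index 2: u0 ∈ [43/780, 23/156)
j=2 picked index 3: u0 ∈ [5/78, 49/390)
j=3 picked index 4: u0 ∈ [11/260, 3/20)
j=4 picked index 5: u0 ∈ [1/15, 34/195)
j=5 picked index 5: u0 ∈ [-1/60, 71/780)
j=6 picked index 7: u0 ∈ [9/130, 5/26)
j=7 picked index 7: u0 ∈ [-11/780, 17/156)
j=8 picked index 8: u0 ∈ [1/39, 2/15)
j=9 picked index 9: u0 ∈ [1/20, 33/260)
j=10 picked index 10: u0 ∈ [17/390, 41/390)
j=11 picked index 11: u0 ∈ [17/780, 1/12)
intersection: [9/130, 1/12)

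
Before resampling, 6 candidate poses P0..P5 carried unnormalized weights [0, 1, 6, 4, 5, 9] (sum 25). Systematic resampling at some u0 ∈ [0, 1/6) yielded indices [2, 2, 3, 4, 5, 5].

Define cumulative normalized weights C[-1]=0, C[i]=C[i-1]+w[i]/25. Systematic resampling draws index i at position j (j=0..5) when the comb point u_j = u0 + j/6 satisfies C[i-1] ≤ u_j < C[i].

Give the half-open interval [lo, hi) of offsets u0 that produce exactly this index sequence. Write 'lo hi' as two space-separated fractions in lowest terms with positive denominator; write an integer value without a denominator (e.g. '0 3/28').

1/25 8/75

C = [0, 1/25, 7/25, 11/25, 16/25, 1]
j=0 picked index 2: u0 ∈ [1/25, 7/25)
j=1 picked index 2: u0 ∈ [-19/150, 17/150)
j=2 picked index 3: u0 ∈ [-4/75, 8/75)
j=3 picked index 4: u0 ∈ [-3/50, 7/50)
j=4 picked index 5: u0 ∈ [-2/75, 1/3)
j=5 picked index 5: u0 ∈ [-29/150, 1/6)
intersection: [1/25, 8/75)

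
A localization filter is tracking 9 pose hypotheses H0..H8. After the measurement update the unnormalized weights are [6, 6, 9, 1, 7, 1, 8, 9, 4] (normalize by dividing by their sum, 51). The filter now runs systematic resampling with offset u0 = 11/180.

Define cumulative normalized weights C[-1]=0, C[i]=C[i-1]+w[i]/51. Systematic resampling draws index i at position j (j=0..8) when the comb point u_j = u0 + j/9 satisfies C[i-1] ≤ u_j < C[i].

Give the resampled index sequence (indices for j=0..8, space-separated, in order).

C = [2/17, 4/17, 7/17, 22/51, 29/51, 10/17, 38/51, 47/51, 1]
j=0: u_0=11/180 ∈ [0, 2/17) → index 0
j=1: u_1=31/180 ∈ [2/17, 4/17) → index 1
j=2: u_2=17/60 ∈ [4/17, 7/17) → index 2
j=3: u_3=71/180 ∈ [4/17, 7/17) → index 2
j=4: u_4=91/180 ∈ [22/51, 29/51) → index 4
j=5: u_5=37/60 ∈ [10/17, 38/51) → index 6
j=6: u_6=131/180 ∈ [10/17, 38/51) → index 6
j=7: u_7=151/180 ∈ [38/51, 47/51) → index 7
j=8: u_8=19/20 ∈ [47/51, 1) → index 8

0 1 2 2 4 6 6 7 8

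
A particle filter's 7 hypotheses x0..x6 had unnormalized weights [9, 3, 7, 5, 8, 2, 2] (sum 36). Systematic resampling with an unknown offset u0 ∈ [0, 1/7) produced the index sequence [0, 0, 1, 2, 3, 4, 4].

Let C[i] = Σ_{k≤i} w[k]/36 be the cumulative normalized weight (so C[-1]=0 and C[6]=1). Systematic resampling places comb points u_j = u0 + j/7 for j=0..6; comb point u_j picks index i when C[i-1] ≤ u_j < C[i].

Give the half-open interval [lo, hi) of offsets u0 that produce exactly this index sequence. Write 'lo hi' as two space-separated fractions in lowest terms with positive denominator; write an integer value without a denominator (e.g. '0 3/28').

C = [1/4, 1/3, 19/36, 2/3, 8/9, 17/18, 1]
j=0 picked index 0: u0 ∈ [0, 1/4)
j=1 picked index 0: u0 ∈ [-1/7, 3/28)
j=2 picked index 1: u0 ∈ [-1/28, 1/21)
j=3 picked index 2: u0 ∈ [-2/21, 25/252)
j=4 picked index 3: u0 ∈ [-11/252, 2/21)
j=5 picked index 4: u0 ∈ [-1/21, 11/63)
j=6 picked index 4: u0 ∈ [-4/21, 2/63)
intersection: [0, 2/63)

0 2/63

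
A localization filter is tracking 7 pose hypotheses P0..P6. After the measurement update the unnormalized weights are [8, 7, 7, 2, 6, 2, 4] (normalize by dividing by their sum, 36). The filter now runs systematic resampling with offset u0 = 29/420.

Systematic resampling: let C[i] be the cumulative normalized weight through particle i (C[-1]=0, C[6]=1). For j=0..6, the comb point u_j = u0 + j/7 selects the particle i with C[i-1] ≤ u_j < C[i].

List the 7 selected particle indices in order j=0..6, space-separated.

0 0 1 2 3 4 6

C = [2/9, 5/12, 11/18, 2/3, 5/6, 8/9, 1]
j=0: u_0=29/420 ∈ [0, 2/9) → index 0
j=1: u_1=89/420 ∈ [0, 2/9) → index 0
j=2: u_2=149/420 ∈ [2/9, 5/12) → index 1
j=3: u_3=209/420 ∈ [5/12, 11/18) → index 2
j=4: u_4=269/420 ∈ [11/18, 2/3) → index 3
j=5: u_5=47/60 ∈ [2/3, 5/6) → index 4
j=6: u_6=389/420 ∈ [8/9, 1) → index 6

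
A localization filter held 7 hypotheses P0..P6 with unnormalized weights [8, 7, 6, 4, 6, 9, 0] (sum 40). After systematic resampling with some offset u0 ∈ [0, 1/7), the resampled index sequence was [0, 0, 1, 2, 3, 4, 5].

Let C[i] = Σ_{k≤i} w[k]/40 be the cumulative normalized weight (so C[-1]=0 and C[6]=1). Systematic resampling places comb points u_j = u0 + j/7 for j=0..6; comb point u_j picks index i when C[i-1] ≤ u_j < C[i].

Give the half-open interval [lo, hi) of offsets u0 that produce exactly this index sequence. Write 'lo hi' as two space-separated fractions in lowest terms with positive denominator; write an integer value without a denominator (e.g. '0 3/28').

C = [1/5, 3/8, 21/40, 5/8, 31/40, 1, 1]
j=0 picked index 0: u0 ∈ [0, 1/5)
j=1 picked index 0: u0 ∈ [-1/7, 2/35)
j=2 picked index 1: u0 ∈ [-3/35, 5/56)
j=3 picked index 2: u0 ∈ [-3/56, 27/280)
j=4 picked index 3: u0 ∈ [-13/280, 3/56)
j=5 picked index 4: u0 ∈ [-5/56, 17/280)
j=6 picked index 5: u0 ∈ [-23/280, 1/7)
intersection: [0, 3/56)

0 3/56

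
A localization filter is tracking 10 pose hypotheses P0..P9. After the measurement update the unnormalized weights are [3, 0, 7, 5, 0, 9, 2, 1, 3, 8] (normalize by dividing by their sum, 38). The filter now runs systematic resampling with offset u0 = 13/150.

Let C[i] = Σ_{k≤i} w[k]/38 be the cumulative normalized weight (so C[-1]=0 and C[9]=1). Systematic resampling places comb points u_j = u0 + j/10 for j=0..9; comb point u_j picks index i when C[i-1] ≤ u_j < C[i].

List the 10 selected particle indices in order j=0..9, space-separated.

2 2 3 3 5 5 7 8 9 9

C = [3/38, 3/38, 5/19, 15/38, 15/38, 12/19, 13/19, 27/38, 15/19, 1]
j=0: u_0=13/150 ∈ [3/38, 5/19) → index 2
j=1: u_1=14/75 ∈ [3/38, 5/19) → index 2
j=2: u_2=43/150 ∈ [5/19, 15/38) → index 3
j=3: u_3=29/75 ∈ [5/19, 15/38) → index 3
j=4: u_4=73/150 ∈ [15/38, 12/19) → index 5
j=5: u_5=44/75 ∈ [15/38, 12/19) → index 5
j=6: u_6=103/150 ∈ [13/19, 27/38) → index 7
j=7: u_7=59/75 ∈ [27/38, 15/19) → index 8
j=8: u_8=133/150 ∈ [15/19, 1) → index 9
j=9: u_9=74/75 ∈ [15/19, 1) → index 9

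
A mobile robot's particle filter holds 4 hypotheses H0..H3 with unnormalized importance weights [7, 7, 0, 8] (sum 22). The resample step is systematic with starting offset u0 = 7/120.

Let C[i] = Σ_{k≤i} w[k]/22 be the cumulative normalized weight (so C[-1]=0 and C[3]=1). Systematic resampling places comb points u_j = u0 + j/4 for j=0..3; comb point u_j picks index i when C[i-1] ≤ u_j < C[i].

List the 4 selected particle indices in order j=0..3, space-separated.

C = [7/22, 7/11, 7/11, 1]
j=0: u_0=7/120 ∈ [0, 7/22) → index 0
j=1: u_1=37/120 ∈ [0, 7/22) → index 0
j=2: u_2=67/120 ∈ [7/22, 7/11) → index 1
j=3: u_3=97/120 ∈ [7/11, 1) → index 3

0 0 1 3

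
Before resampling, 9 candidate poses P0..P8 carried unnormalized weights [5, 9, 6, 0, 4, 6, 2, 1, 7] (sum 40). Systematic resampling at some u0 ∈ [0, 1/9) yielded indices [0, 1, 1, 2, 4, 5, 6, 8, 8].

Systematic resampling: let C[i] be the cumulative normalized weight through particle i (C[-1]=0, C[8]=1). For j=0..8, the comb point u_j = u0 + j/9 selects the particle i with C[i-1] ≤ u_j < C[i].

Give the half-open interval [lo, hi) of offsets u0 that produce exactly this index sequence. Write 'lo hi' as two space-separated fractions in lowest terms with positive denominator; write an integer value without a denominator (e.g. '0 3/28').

C = [1/8, 7/20, 1/2, 1/2, 3/5, 3/4, 4/5, 33/40, 1]
j=0 picked index 0: u0 ∈ [0, 1/8)
j=1 picked index 1: u0 ∈ [1/72, 43/180)
j=2 picked index 1: u0 ∈ [-7/72, 23/180)
j=3 picked index 2: u0 ∈ [1/60, 1/6)
j=4 picked index 4: u0 ∈ [1/18, 7/45)
j=5 picked index 5: u0 ∈ [2/45, 7/36)
j=6 picked index 6: u0 ∈ [1/12, 2/15)
j=7 picked index 8: u0 ∈ [17/360, 2/9)
j=8 picked index 8: u0 ∈ [-23/360, 1/9)
intersection: [1/12, 1/9)

1/12 1/9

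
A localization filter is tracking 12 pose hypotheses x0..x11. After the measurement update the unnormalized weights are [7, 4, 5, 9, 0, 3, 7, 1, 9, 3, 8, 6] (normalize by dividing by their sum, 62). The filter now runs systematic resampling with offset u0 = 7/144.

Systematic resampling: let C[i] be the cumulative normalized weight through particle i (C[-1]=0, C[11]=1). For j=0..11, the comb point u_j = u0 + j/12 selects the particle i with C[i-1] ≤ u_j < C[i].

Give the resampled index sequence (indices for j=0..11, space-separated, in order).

C = [7/62, 11/62, 8/31, 25/62, 25/62, 14/31, 35/62, 18/31, 45/62, 24/31, 28/31, 1]
j=0: u_0=7/144 ∈ [0, 7/62) → index 0
j=1: u_1=19/144 ∈ [7/62, 11/62) → index 1
j=2: u_2=31/144 ∈ [11/62, 8/31) → index 2
j=3: u_3=43/144 ∈ [8/31, 25/62) → index 3
j=4: u_4=55/144 ∈ [8/31, 25/62) → index 3
j=5: u_5=67/144 ∈ [14/31, 35/62) → index 6
j=6: u_6=79/144 ∈ [14/31, 35/62) → index 6
j=7: u_7=91/144 ∈ [18/31, 45/62) → index 8
j=8: u_8=103/144 ∈ [18/31, 45/62) → index 8
j=9: u_9=115/144 ∈ [24/31, 28/31) → index 10
j=10: u_10=127/144 ∈ [24/31, 28/31) → index 10
j=11: u_11=139/144 ∈ [28/31, 1) → index 11

0 1 2 3 3 6 6 8 8 10 10 11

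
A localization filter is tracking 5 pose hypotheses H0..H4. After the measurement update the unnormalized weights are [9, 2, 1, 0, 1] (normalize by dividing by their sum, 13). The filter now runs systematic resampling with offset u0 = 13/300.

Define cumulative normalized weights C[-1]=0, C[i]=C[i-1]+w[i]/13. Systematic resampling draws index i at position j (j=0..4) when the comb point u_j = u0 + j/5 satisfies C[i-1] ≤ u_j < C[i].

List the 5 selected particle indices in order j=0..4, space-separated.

0 0 0 0 1

C = [9/13, 11/13, 12/13, 12/13, 1]
j=0: u_0=13/300 ∈ [0, 9/13) → index 0
j=1: u_1=73/300 ∈ [0, 9/13) → index 0
j=2: u_2=133/300 ∈ [0, 9/13) → index 0
j=3: u_3=193/300 ∈ [0, 9/13) → index 0
j=4: u_4=253/300 ∈ [9/13, 11/13) → index 1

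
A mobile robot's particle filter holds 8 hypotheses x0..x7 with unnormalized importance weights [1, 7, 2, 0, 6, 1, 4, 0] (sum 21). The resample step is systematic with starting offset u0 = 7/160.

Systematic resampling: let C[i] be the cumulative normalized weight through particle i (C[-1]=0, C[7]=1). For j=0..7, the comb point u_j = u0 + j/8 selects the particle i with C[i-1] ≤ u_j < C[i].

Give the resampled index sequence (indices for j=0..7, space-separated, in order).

0 1 1 2 4 4 5 6

C = [1/21, 8/21, 10/21, 10/21, 16/21, 17/21, 1, 1]
j=0: u_0=7/160 ∈ [0, 1/21) → index 0
j=1: u_1=27/160 ∈ [1/21, 8/21) → index 1
j=2: u_2=47/160 ∈ [1/21, 8/21) → index 1
j=3: u_3=67/160 ∈ [8/21, 10/21) → index 2
j=4: u_4=87/160 ∈ [10/21, 16/21) → index 4
j=5: u_5=107/160 ∈ [10/21, 16/21) → index 4
j=6: u_6=127/160 ∈ [16/21, 17/21) → index 5
j=7: u_7=147/160 ∈ [17/21, 1) → index 6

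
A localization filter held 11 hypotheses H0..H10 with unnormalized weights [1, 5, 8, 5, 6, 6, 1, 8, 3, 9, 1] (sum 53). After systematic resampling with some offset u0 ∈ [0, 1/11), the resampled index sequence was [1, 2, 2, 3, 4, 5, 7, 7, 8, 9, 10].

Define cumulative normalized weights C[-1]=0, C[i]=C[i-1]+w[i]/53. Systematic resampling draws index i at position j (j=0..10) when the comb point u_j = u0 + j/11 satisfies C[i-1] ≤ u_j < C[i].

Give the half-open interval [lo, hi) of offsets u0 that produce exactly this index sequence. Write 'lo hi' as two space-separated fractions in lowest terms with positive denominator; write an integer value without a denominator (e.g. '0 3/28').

C = [1/53, 6/53, 14/53, 19/53, 25/53, 31/53, 32/53, 40/53, 43/53, 52/53, 1]
j=0 picked index 1: u0 ∈ [1/53, 6/53)
j=1 picked index 2: u0 ∈ [13/583, 101/583)
j=2 picked index 2: u0 ∈ [-40/583, 48/583)
j=3 picked index 3: u0 ∈ [-5/583, 50/583)
j=4 picked index 4: u0 ∈ [-3/583, 63/583)
j=5 picked index 5: u0 ∈ [10/583, 76/583)
j=6 picked index 7: u0 ∈ [34/583, 122/583)
j=7 picked index 7: u0 ∈ [-19/583, 69/583)
j=8 picked index 8: u0 ∈ [16/583, 49/583)
j=9 picked index 9: u0 ∈ [-4/583, 95/583)
j=10 picked index 10: u0 ∈ [42/583, 1/11)
intersection: [42/583, 48/583)

42/583 48/583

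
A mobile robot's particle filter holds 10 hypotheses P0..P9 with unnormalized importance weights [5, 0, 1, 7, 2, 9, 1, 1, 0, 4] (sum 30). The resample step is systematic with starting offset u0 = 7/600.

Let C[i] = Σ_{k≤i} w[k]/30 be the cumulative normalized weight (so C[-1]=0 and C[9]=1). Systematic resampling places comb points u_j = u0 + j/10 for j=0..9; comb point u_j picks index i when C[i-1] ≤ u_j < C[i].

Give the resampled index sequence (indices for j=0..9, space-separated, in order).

C = [1/6, 1/6, 1/5, 13/30, 1/2, 4/5, 5/6, 13/15, 13/15, 1]
j=0: u_0=7/600 ∈ [0, 1/6) → index 0
j=1: u_1=67/600 ∈ [0, 1/6) → index 0
j=2: u_2=127/600 ∈ [1/5, 13/30) → index 3
j=3: u_3=187/600 ∈ [1/5, 13/30) → index 3
j=4: u_4=247/600 ∈ [1/5, 13/30) → index 3
j=5: u_5=307/600 ∈ [1/2, 4/5) → index 5
j=6: u_6=367/600 ∈ [1/2, 4/5) → index 5
j=7: u_7=427/600 ∈ [1/2, 4/5) → index 5
j=8: u_8=487/600 ∈ [4/5, 5/6) → index 6
j=9: u_9=547/600 ∈ [13/15, 1) → index 9

0 0 3 3 3 5 5 5 6 9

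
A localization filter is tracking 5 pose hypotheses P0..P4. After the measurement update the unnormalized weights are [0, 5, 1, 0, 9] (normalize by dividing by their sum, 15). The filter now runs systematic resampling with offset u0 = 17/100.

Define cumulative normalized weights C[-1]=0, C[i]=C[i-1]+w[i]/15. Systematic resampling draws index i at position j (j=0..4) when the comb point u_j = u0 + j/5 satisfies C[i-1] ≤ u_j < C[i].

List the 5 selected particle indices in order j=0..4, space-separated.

C = [0, 1/3, 2/5, 2/5, 1]
j=0: u_0=17/100 ∈ [0, 1/3) → index 1
j=1: u_1=37/100 ∈ [1/3, 2/5) → index 2
j=2: u_2=57/100 ∈ [2/5, 1) → index 4
j=3: u_3=77/100 ∈ [2/5, 1) → index 4
j=4: u_4=97/100 ∈ [2/5, 1) → index 4

1 2 4 4 4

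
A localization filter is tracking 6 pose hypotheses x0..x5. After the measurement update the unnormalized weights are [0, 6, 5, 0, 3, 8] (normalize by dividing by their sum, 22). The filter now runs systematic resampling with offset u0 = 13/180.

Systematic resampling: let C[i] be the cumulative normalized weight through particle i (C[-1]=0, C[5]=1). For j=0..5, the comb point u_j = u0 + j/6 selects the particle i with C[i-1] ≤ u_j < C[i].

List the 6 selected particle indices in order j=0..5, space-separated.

C = [0, 3/11, 1/2, 1/2, 7/11, 1]
j=0: u_0=13/180 ∈ [0, 3/11) → index 1
j=1: u_1=43/180 ∈ [0, 3/11) → index 1
j=2: u_2=73/180 ∈ [3/11, 1/2) → index 2
j=3: u_3=103/180 ∈ [1/2, 7/11) → index 4
j=4: u_4=133/180 ∈ [7/11, 1) → index 5
j=5: u_5=163/180 ∈ [7/11, 1) → index 5

1 1 2 4 5 5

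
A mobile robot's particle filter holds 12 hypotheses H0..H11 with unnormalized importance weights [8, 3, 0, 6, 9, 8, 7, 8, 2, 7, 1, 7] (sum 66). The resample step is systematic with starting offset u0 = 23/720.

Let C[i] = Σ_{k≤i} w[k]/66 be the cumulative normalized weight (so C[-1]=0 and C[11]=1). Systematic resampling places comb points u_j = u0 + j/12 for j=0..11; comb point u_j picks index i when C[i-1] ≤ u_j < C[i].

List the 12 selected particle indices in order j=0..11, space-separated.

0 0 3 4 4 5 6 6 7 9 9 11

C = [4/33, 1/6, 1/6, 17/66, 13/33, 17/33, 41/66, 49/66, 17/22, 29/33, 59/66, 1]
j=0: u_0=23/720 ∈ [0, 4/33) → index 0
j=1: u_1=83/720 ∈ [0, 4/33) → index 0
j=2: u_2=143/720 ∈ [1/6, 17/66) → index 3
j=3: u_3=203/720 ∈ [17/66, 13/33) → index 4
j=4: u_4=263/720 ∈ [17/66, 13/33) → index 4
j=5: u_5=323/720 ∈ [13/33, 17/33) → index 5
j=6: u_6=383/720 ∈ [17/33, 41/66) → index 6
j=7: u_7=443/720 ∈ [17/33, 41/66) → index 6
j=8: u_8=503/720 ∈ [41/66, 49/66) → index 7
j=9: u_9=563/720 ∈ [17/22, 29/33) → index 9
j=10: u_10=623/720 ∈ [17/22, 29/33) → index 9
j=11: u_11=683/720 ∈ [59/66, 1) → index 11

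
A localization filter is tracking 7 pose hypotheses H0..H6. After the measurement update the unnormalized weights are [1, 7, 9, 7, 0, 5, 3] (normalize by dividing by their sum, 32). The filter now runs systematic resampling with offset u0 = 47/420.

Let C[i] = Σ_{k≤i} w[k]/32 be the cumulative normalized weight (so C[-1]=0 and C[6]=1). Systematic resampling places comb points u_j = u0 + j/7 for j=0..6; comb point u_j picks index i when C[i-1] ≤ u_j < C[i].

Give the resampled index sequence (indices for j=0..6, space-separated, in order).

C = [1/32, 1/4, 17/32, 3/4, 3/4, 29/32, 1]
j=0: u_0=47/420 ∈ [1/32, 1/4) → index 1
j=1: u_1=107/420 ∈ [1/4, 17/32) → index 2
j=2: u_2=167/420 ∈ [1/4, 17/32) → index 2
j=3: u_3=227/420 ∈ [17/32, 3/4) → index 3
j=4: u_4=41/60 ∈ [17/32, 3/4) → index 3
j=5: u_5=347/420 ∈ [3/4, 29/32) → index 5
j=6: u_6=407/420 ∈ [29/32, 1) → index 6

1 2 2 3 3 5 6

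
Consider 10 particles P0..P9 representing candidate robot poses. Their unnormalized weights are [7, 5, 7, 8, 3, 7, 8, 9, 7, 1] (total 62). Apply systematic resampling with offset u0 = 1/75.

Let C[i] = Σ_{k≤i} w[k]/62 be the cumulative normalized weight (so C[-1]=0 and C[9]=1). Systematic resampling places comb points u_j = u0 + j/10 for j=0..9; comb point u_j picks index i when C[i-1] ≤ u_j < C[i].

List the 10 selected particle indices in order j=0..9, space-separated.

C = [7/62, 6/31, 19/62, 27/62, 15/31, 37/62, 45/62, 27/31, 61/62, 1]
j=0: u_0=1/75 ∈ [0, 7/62) → index 0
j=1: u_1=17/150 ∈ [7/62, 6/31) → index 1
j=2: u_2=16/75 ∈ [6/31, 19/62) → index 2
j=3: u_3=47/150 ∈ [19/62, 27/62) → index 3
j=4: u_4=31/75 ∈ [19/62, 27/62) → index 3
j=5: u_5=77/150 ∈ [15/31, 37/62) → index 5
j=6: u_6=46/75 ∈ [37/62, 45/62) → index 6
j=7: u_7=107/150 ∈ [37/62, 45/62) → index 6
j=8: u_8=61/75 ∈ [45/62, 27/31) → index 7
j=9: u_9=137/150 ∈ [27/31, 61/62) → index 8

0 1 2 3 3 5 6 6 7 8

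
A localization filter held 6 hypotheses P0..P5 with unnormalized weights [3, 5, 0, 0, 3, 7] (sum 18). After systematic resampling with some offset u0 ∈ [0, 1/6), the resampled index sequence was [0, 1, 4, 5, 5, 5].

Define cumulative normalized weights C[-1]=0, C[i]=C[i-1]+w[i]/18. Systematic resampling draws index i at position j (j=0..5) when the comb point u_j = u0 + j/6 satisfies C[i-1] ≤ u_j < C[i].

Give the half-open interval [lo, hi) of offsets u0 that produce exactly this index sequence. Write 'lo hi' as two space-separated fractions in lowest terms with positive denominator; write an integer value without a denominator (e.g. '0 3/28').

C = [1/6, 4/9, 4/9, 4/9, 11/18, 1]
j=0 picked index 0: u0 ∈ [0, 1/6)
j=1 picked index 1: u0 ∈ [0, 5/18)
j=2 picked index 4: u0 ∈ [1/9, 5/18)
j=3 picked index 5: u0 ∈ [1/9, 1/2)
j=4 picked index 5: u0 ∈ [-1/18, 1/3)
j=5 picked index 5: u0 ∈ [-2/9, 1/6)
intersection: [1/9, 1/6)

1/9 1/6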